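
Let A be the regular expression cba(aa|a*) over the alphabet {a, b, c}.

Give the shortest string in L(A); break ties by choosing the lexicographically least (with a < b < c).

cba

By inspection of the expression, no string of length less than 3 matches, and cba is the lexicographically first match of length 3.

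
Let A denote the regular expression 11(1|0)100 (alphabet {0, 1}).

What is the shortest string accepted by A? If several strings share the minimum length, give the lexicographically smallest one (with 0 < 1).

By inspection of the expression, no string of length less than 6 matches, and 110100 is the lexicographically first match of length 6.

110100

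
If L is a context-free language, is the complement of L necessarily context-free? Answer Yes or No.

No

CFLs are closed under union, so if they were also closed under complement they would be closed under intersection by De Morgan (L₁ ∩ L₂ is the complement of the union of the complements). But {aⁿbⁿcᵐ} ∩ {aᵐbⁿcⁿ} = {aⁿbⁿcⁿ} is not context-free although both operands are.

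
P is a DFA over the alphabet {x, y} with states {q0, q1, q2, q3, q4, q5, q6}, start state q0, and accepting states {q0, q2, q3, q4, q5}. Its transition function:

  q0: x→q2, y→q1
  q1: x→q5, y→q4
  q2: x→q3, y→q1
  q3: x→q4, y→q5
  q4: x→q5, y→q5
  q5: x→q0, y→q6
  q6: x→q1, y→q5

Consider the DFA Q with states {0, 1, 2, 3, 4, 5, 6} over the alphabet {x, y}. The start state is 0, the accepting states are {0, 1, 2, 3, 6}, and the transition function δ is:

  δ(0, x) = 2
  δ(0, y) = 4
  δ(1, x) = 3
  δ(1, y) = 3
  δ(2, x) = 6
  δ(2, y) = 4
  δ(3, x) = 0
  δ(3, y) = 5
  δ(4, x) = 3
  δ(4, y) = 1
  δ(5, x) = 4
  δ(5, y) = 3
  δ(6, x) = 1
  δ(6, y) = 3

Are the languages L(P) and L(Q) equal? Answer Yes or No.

Exploring the product automaton P × Q from the start pair (q0, 0), following both machines on each input symbol, reaches 7 state pairs: (q0, 0), (q2, 2), (q1, 4), (q3, 6), (q5, 3), (q4, 1), (q6, 5).
P accepts in {q0, q2, q3, q4, q5} and Q accepts in {0, 1, 2, 3, 6}. In every reachable pair the two components are either both accepting — (q0, 0), (q2, 2), (q3, 6), (q5, 3), (q4, 1) — or both non-accepting, so no string is accepted by exactly one of the machines: L(P) \ L(Q) and L(Q) \ L(P) are both empty.
Hence every string is accepted by P iff it is accepted by Q, and the two languages coincide.

Yes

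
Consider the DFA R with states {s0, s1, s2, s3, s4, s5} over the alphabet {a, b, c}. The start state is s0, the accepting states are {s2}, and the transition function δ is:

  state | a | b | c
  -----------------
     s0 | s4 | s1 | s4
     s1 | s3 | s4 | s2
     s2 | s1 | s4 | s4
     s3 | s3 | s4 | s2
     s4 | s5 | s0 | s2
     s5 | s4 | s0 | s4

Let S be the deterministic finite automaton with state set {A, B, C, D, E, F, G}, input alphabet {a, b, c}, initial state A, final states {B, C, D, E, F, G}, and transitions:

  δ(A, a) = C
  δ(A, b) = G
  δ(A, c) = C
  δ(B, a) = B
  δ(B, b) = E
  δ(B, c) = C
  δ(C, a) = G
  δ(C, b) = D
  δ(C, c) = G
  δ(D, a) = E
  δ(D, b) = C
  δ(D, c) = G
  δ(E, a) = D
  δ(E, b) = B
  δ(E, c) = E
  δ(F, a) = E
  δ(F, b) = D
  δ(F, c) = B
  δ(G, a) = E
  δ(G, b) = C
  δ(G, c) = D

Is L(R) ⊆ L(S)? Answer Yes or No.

Yes

Exploring the product automaton R × S from the start pair (s0, A), following both machines on each input symbol, reaches 27 state pairs: (s0, A), (s4, C), (s1, G), (s5, G), (s0, D), (s2, G), (s3, E), (s2, D), (s4, E), (s0, C), (s4, D), (s1, C), (s4, G), (s1, E), (s3, D), (s4, B), (s2, E), (s5, D), (s0, B), (s1, D), (s5, E), (s3, G), (s5, B), (s0, E), (s2, C), (s1, B), (s3, B).
R accepts in {s2} and S accepts in {B, C, D, E, F, G}. The reachable pairs whose R-component is accepting are (s2, G), (s2, D), (s2, E), (s2, C); in each of them the S-component is accepting too, so the product for L(R) \ L(S) (R-component accepting, S-component rejecting) has no reachable accepting pair and the difference is empty.
Hence every string in L(R) is also in L(S).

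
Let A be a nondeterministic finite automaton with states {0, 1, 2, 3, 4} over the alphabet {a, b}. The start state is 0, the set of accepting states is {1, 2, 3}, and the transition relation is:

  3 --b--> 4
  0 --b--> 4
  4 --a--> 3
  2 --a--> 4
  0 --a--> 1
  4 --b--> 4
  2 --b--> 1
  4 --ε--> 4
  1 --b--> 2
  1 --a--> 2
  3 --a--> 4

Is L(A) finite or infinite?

State 1 is reachable from the start and can reach an accepting state, and it lies on the cycle 1 → 2 → 1.
Traversing that cycle any number of times yields accepted strings of unbounded length, so the language is infinite.

infinite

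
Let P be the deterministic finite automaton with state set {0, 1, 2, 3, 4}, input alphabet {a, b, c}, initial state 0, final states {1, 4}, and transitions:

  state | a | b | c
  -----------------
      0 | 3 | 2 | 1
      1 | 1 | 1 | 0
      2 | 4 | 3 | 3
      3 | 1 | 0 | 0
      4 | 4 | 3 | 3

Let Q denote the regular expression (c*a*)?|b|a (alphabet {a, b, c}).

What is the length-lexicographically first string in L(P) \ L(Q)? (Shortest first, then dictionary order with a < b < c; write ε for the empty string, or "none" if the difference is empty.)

ba

The string ba is accepted by P but not by Q.
No shorter string lies in the difference, and ba is the lexicographically first length-2 string in L(P) \ L(Q).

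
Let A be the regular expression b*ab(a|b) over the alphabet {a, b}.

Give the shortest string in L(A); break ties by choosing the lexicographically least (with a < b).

aba

By inspection of the expression, no string of length less than 3 matches, and aba is the lexicographically first match of length 3.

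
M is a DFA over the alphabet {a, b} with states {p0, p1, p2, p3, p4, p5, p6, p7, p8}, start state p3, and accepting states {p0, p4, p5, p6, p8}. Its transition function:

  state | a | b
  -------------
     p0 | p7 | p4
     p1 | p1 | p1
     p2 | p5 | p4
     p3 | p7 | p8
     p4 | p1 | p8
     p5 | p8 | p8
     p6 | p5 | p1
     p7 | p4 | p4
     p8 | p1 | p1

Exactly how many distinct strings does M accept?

5

The useful subgraph on states {p3, p4, p7, p8} is acyclic, so L(M) is finite; the longest accepting path visits 4 useful states, giving maximum string length 3.
Counting accepting paths from p3 by length: 1 of length 1, 2 of length 2, 2 of length 3. Total 5.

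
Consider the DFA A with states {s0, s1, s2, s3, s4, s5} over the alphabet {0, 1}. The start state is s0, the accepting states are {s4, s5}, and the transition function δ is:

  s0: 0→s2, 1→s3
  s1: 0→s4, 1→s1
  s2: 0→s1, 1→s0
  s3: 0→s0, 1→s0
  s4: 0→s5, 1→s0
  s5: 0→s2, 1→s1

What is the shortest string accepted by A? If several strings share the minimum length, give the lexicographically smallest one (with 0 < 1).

000

A breadth-first search from s0 reaches an accepting state first via the path s0 → s2 → s1 → s4 on input 000.
No string of length < 3 is accepted (BFS exhausts all shorter strings without reaching an accepting state), and 000 is the lexicographically least accepting string of length 3.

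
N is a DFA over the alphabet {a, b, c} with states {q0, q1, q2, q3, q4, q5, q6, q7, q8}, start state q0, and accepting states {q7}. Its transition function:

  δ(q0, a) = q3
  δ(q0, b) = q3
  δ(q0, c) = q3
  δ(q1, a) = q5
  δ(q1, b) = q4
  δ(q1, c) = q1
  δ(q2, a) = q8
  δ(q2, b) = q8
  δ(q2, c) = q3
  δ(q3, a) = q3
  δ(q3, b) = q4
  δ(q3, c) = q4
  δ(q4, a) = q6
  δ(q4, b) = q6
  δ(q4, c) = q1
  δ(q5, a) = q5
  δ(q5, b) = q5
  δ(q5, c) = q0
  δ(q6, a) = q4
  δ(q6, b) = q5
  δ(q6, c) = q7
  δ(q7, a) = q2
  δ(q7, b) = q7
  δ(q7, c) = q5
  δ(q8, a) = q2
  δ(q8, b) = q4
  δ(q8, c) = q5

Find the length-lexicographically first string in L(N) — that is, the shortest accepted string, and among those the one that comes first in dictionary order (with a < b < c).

abac

A breadth-first search from q0 reaches an accepting state first via the path q0 → q3 → q4 → q6 → q7 on input abac.
No string of length < 4 is accepted (BFS exhausts all shorter strings without reaching an accepting state), and abac is the lexicographically least accepting string of length 4.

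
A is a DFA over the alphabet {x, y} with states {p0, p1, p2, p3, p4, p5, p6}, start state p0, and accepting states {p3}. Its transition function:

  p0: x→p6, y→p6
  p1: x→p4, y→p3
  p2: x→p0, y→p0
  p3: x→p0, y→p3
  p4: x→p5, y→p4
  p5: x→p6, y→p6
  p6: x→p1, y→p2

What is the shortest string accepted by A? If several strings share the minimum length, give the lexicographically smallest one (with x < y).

xxy

A breadth-first search from p0 reaches an accepting state first via the path p0 → p6 → p1 → p3 on input xxy.
No string of length < 3 is accepted (BFS exhausts all shorter strings without reaching an accepting state), and xxy is the lexicographically least accepting string of length 3.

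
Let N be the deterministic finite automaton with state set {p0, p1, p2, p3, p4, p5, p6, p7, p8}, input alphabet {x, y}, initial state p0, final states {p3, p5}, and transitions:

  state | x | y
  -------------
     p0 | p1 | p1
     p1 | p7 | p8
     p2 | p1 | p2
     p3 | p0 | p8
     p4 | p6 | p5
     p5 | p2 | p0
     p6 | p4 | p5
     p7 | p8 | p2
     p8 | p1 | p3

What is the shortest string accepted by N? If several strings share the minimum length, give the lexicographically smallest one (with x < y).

xyy

A breadth-first search from p0 reaches an accepting state first via the path p0 → p1 → p8 → p3 on input xyy.
No string of length < 3 is accepted (BFS exhausts all shorter strings without reaching an accepting state), and xyy is the lexicographically least accepting string of length 3.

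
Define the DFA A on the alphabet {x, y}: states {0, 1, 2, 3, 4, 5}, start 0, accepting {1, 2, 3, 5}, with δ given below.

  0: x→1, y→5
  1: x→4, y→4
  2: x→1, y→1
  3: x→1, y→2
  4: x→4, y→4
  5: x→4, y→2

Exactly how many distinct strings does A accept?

5

The useful subgraph on states {0, 1, 2, 5} is acyclic, so L(A) is finite; the longest accepting path visits 4 useful states, giving maximum string length 3.
Counting accepting paths from 0 by length: 2 of length 1, 1 of length 2, 2 of length 3. Total 5.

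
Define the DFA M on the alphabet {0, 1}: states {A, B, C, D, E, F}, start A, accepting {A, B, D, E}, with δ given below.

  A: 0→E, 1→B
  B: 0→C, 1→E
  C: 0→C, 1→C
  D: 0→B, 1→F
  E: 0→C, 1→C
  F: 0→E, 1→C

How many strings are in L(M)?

The useful subgraph on states {A, B, E} is acyclic, so L(M) is finite; the longest accepting path visits 3 useful states, giving maximum string length 2.
Counting accepting paths from A by length: 1 of length 0, 2 of length 1, 1 of length 2. Total 4.

4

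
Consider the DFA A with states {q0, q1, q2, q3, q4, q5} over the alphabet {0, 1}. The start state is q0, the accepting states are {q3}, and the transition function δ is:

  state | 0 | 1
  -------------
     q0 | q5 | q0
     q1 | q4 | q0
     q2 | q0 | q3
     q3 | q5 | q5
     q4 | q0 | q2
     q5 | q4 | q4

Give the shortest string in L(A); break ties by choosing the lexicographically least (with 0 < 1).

A breadth-first search from q0 reaches an accepting state first via the path q0 → q5 → q4 → q2 → q3 on input 0011.
No string of length < 4 is accepted (BFS exhausts all shorter strings without reaching an accepting state), and 0011 is the lexicographically least accepting string of length 4.

0011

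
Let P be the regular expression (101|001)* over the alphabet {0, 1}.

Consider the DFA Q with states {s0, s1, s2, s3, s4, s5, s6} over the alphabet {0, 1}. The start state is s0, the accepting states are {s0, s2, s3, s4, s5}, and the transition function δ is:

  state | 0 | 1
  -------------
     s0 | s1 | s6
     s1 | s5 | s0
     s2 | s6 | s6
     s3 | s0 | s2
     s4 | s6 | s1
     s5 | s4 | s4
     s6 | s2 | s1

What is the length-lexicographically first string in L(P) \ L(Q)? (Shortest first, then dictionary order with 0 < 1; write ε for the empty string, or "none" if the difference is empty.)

101

The string 101 is accepted by P but not by Q.
No shorter string lies in the difference, and 101 is the lexicographically first length-3 string in L(P) \ L(Q).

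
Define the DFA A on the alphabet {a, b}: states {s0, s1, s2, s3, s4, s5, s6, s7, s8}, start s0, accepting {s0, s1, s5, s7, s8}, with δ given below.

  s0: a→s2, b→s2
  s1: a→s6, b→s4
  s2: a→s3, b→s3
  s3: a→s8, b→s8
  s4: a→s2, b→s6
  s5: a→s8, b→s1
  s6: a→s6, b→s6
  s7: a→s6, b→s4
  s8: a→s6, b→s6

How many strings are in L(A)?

9

The useful subgraph on states {s0, s2, s3, s8} is acyclic, so L(A) is finite; the longest accepting path visits 4 useful states, giving maximum string length 3.
Counting accepting paths from s0 by length: 1 of length 0, 8 of length 3. Total 9.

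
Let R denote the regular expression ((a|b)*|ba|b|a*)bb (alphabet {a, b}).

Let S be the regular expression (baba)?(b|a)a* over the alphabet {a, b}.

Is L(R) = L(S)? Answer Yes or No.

The string bb is accepted by R but rejected by S.
So L(R) ≠ L(S).

No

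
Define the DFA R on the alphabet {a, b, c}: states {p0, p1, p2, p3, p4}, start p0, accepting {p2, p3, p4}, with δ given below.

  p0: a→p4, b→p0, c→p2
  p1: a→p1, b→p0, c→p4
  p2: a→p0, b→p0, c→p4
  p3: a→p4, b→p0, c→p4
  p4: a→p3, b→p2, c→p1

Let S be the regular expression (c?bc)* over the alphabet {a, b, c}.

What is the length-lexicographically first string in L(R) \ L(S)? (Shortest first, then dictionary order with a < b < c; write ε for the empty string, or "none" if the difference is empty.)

The string a is accepted by R but not by S.
No shorter string lies in the difference, and a is the lexicographically first length-1 string in L(R) \ L(S).

a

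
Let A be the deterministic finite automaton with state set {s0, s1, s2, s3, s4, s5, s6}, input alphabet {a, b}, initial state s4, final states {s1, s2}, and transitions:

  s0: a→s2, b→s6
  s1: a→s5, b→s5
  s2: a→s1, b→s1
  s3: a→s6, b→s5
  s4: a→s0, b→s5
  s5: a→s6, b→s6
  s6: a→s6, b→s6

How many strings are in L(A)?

3

The useful subgraph on states {s0, s1, s2, s4} is acyclic, so L(A) is finite; the longest accepting path visits 4 useful states, giving maximum string length 3.
Counting accepting paths from s4 by length: 1 of length 2, 2 of length 3. Total 3.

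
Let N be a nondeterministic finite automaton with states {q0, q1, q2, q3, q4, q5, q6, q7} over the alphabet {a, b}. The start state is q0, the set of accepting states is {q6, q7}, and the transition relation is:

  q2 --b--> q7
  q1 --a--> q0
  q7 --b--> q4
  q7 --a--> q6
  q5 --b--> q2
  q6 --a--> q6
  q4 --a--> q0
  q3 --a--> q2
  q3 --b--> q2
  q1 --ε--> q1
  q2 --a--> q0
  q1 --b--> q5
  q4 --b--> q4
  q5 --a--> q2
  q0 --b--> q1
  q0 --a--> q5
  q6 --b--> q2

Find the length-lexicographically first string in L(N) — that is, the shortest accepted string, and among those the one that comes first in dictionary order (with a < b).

aab

A breadth-first search from q0 reaches an accepting state first via the path q0 → q5 → q2 → q7 on input aab.
No string of length < 3 is accepted (BFS exhausts all shorter strings without reaching an accepting state), and aab is the lexicographically least accepting string of length 3.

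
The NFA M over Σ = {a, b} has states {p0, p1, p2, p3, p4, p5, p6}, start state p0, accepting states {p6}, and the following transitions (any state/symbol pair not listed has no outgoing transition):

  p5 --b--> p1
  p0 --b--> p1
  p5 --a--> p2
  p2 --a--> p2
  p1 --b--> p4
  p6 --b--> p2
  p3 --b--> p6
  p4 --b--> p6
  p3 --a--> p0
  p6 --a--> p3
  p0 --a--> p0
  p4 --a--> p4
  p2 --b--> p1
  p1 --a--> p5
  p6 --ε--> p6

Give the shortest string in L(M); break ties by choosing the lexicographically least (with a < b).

bbb

A breadth-first search from p0 reaches an accepting state first via the path p0 → p1 → p4 → p6 on input bbb.
No string of length < 3 is accepted (BFS exhausts all shorter strings without reaching an accepting state), and bbb is the lexicographically least accepting string of length 3.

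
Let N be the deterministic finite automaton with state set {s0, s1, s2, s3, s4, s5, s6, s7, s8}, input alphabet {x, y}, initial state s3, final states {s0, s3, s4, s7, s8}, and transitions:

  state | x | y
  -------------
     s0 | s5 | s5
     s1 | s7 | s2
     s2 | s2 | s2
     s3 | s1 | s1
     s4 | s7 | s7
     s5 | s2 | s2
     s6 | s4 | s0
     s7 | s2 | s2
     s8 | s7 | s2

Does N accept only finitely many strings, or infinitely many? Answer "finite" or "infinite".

The useful states (reachable from s3 and able to reach an accepting state) are {s1, s3, s7}.
Restricted to these states the transition graph has no cycle, so every accepting path has bounded length and L is finite.

finite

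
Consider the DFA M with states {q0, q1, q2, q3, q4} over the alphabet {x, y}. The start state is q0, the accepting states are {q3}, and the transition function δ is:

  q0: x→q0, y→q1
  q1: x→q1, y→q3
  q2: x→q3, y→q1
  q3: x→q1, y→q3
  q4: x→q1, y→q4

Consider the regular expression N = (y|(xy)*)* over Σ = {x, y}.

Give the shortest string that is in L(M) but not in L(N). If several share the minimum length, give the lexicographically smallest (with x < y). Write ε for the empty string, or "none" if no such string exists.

The string xxyy is accepted by M but not by N.
No shorter string lies in the difference, and xxyy is the lexicographically first length-4 string in L(M) \ L(N).

xxyy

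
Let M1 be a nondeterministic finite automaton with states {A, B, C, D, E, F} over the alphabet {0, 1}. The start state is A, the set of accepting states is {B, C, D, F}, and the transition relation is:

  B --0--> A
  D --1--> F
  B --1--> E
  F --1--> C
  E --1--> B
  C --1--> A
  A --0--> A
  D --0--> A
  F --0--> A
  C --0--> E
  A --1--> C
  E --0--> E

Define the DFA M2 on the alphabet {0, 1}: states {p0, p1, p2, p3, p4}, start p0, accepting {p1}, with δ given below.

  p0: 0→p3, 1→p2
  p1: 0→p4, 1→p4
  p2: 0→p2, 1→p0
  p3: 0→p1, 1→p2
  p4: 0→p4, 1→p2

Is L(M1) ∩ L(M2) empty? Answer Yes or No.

Yes

Exploring the product automaton M1 × M2 from the start pair (A, p0), following both machines on each input symbol, reaches 16 state pairs: (A, p0), (A, p3), (C, p2), (A, p1), (E, p2), (A, p4), (C, p4), (B, p0), (E, p4), (A, p2), (B, p2), (C, p0), (E, p0), (E, p3), (E, p1), (B, p4).
M1 accepts in {B, C, D, F} and M2 accepts in {p1}; no reachable pair has both components accepting, so no string drives both machines to acceptance simultaneously and L(M1) ∩ L(M2) = ∅.
So no string is accepted by both, and the intersection is empty.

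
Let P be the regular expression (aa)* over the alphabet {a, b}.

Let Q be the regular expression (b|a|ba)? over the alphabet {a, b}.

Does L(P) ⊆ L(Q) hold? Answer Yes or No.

No

The string aa is in L(P) but not in L(Q).
So L(P) ⊄ L(Q).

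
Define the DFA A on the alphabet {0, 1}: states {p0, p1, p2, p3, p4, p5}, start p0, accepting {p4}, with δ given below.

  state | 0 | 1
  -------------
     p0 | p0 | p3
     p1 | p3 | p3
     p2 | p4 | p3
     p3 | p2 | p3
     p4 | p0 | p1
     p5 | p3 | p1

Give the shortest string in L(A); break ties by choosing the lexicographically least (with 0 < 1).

A breadth-first search from p0 reaches an accepting state first via the path p0 → p3 → p2 → p4 on input 100.
No string of length < 3 is accepted (BFS exhausts all shorter strings without reaching an accepting state), and 100 is the lexicographically least accepting string of length 3.

100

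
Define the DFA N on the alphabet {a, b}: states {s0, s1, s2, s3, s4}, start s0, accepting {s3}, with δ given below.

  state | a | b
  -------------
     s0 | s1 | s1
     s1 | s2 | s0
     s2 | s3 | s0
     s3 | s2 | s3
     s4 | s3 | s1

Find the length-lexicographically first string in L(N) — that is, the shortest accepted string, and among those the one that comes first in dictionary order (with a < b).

aaa

A breadth-first search from s0 reaches an accepting state first via the path s0 → s1 → s2 → s3 on input aaa.
No string of length < 3 is accepted (BFS exhausts all shorter strings without reaching an accepting state), and aaa is the lexicographically least accepting string of length 3.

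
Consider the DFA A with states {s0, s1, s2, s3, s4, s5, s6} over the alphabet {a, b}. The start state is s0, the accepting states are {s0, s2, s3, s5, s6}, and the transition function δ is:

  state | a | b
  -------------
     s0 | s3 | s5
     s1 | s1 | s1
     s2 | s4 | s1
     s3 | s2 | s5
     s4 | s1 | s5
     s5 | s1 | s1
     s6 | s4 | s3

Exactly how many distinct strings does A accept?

6

The useful subgraph on states {s0, s2, s3, s4, s5} is acyclic, so L(A) is finite; the longest accepting path visits 5 useful states, giving maximum string length 4.
Counting accepting paths from s0 by length: 1 of length 0, 2 of length 1, 2 of length 2, 1 of length 4. Total 6.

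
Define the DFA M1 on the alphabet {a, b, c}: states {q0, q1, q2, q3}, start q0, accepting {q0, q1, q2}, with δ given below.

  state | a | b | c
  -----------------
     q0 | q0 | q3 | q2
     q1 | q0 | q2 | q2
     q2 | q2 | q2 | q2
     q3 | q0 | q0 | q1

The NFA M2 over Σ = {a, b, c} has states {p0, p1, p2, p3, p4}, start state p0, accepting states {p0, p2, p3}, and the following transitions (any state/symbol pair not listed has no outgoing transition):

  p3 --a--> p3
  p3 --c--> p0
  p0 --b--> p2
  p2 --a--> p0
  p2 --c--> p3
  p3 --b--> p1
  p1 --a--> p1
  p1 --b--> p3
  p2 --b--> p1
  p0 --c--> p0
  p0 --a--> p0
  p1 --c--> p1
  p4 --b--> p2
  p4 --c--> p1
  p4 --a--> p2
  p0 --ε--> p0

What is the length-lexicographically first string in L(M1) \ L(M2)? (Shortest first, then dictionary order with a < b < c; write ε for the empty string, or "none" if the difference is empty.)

The string bb is accepted by M1 but not by M2.
No shorter string lies in the difference, and bb is the lexicographically first length-2 string in L(M1) \ L(M2).

bb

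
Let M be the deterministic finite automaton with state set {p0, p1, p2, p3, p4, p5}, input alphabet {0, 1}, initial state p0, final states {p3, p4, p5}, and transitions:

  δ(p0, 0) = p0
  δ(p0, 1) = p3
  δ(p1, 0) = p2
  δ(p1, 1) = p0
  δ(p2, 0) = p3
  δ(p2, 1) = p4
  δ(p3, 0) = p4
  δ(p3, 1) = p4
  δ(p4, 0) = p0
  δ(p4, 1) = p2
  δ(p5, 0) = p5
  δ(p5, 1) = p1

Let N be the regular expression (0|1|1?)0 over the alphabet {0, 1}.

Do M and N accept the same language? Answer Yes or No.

No

The string 1 is accepted by M but rejected by N.
So L(M) ≠ L(N).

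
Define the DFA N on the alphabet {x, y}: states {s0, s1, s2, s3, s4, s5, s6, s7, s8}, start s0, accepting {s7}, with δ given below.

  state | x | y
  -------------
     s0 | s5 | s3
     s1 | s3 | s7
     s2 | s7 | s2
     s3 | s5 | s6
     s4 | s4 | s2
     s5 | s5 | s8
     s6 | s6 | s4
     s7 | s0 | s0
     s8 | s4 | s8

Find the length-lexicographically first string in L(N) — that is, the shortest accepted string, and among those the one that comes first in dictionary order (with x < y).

xyxyx

A breadth-first search from s0 reaches an accepting state first via the path s0 → s5 → s8 → s4 → s2 → s7 on input xyxyx.
No string of length < 5 is accepted (BFS exhausts all shorter strings without reaching an accepting state), and xyxyx is the lexicographically least accepting string of length 5.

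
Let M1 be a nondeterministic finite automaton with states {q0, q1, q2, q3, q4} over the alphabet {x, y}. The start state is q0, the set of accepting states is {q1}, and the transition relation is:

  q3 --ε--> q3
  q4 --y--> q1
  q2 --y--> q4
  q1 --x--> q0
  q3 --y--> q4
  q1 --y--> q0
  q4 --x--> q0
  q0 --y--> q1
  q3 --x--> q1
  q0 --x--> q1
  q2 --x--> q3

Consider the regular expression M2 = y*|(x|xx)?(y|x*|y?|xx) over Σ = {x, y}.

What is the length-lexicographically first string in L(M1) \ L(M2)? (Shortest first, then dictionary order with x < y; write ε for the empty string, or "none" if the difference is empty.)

The string xyx is accepted by M1 but not by M2.
No shorter string lies in the difference, and xyx is the lexicographically first length-3 string in L(M1) \ L(M2).

xyx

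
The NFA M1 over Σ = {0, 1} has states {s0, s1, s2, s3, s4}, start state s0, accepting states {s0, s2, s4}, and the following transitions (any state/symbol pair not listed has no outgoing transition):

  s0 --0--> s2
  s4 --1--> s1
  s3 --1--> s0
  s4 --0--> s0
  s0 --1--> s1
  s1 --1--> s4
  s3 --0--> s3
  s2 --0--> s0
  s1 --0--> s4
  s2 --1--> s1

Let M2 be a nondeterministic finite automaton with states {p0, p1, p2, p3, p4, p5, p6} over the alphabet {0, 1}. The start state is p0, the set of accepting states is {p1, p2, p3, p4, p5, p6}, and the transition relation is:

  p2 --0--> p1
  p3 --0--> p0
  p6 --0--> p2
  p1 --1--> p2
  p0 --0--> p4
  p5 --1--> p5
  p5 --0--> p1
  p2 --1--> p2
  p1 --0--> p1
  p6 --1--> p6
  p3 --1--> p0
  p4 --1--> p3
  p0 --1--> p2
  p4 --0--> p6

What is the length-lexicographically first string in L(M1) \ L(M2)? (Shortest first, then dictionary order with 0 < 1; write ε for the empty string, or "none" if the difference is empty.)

ε

The empty string ε is accepted by M1 but not by M2.
Since ε is the unique shortest string, it is the required witness.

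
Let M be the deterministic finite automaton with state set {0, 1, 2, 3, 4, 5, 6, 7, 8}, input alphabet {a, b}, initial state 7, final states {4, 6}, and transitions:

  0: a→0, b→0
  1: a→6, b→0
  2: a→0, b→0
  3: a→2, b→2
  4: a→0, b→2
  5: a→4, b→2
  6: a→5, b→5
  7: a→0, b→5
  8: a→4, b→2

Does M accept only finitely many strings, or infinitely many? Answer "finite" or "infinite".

The useful states (reachable from 7 and able to reach an accepting state) are {4, 5, 7}.
Restricted to these states the transition graph has no cycle, so every accepting path has bounded length and L is finite.

finite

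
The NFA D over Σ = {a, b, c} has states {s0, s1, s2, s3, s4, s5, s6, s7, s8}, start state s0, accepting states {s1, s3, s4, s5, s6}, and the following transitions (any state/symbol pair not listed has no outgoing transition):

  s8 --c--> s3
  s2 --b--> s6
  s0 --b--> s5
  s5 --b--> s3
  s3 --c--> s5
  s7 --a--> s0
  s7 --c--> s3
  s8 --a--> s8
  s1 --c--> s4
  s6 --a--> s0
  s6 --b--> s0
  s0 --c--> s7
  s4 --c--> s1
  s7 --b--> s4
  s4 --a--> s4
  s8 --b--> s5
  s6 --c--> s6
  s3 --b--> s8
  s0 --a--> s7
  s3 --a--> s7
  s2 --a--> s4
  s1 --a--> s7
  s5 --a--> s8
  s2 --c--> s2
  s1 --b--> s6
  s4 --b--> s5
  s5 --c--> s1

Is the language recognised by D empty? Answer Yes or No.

No

The string b is accepted: the run s0 → s5 ends in the accepting state s5.
Since at least one string is accepted, L(D) is not empty.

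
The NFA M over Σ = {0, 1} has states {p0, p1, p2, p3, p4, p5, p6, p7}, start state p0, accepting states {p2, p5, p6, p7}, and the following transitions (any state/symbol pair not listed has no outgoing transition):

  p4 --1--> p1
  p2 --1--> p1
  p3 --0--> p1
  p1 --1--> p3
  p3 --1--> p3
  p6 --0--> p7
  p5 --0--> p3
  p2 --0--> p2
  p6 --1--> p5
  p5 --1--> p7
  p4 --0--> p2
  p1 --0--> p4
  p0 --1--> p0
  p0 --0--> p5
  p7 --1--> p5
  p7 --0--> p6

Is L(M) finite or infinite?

State p0 is reachable from the start and can reach an accepting state, and it lies on the cycle p0 → p0.
Traversing that cycle any number of times yields accepted strings of unbounded length, so the language is infinite.

infinite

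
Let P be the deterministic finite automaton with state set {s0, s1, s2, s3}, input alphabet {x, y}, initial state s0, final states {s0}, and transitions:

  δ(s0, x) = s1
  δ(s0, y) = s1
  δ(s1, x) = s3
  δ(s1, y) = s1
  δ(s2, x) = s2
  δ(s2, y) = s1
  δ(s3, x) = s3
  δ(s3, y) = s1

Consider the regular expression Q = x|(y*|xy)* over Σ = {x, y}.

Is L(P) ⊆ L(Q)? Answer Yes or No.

Yes

Converting the expression Q to a DFA (subset construction, then merging equivalent states) gives the minimal DFA with states {q0, q1, q2, q3, q4}, start state q0, accepting states {q0, q1, q2} and transitions q0: x→q1, y→q2; q1: x→q3, y→q2; q2: x→q4, y→q2; q3: x→q3, y→q3; q4: x→q3, y→q2.
Exploring the product automaton P × Q from the start pair (s0, q0), following both machines on each input symbol, reaches 6 state pairs: (s0, q0), (s1, q1), (s1, q2), (s3, q3), (s3, q4), (s1, q3).
P accepts in {s0} and Q accepts in {q0, q1, q2}. The reachable pairs whose P-component is accepting are (s0, q0); in each of them the Q-component is accepting too, so the product for L(P) \ L(Q) (P-component accepting, Q-component rejecting) has no reachable accepting pair and the difference is empty.
Hence every string in L(P) is also in L(Q).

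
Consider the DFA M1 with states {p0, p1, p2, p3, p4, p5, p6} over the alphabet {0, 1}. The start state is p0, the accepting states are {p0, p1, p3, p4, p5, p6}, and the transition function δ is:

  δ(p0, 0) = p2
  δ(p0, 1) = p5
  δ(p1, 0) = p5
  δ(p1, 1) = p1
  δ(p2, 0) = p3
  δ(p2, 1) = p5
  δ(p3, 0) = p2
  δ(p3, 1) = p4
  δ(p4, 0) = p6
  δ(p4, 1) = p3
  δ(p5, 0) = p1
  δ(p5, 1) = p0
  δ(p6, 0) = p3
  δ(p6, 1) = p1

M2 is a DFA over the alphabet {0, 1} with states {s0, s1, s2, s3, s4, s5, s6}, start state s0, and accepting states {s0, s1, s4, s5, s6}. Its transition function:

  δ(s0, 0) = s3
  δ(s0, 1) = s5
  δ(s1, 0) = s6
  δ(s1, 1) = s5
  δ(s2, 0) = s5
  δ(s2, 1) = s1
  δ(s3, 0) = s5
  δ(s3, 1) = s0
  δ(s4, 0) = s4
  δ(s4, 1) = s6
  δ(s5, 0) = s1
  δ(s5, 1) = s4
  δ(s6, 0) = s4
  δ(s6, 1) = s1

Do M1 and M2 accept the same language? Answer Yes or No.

The string 010 is accepted by M1 but rejected by M2.
So L(M1) ≠ L(M2).

No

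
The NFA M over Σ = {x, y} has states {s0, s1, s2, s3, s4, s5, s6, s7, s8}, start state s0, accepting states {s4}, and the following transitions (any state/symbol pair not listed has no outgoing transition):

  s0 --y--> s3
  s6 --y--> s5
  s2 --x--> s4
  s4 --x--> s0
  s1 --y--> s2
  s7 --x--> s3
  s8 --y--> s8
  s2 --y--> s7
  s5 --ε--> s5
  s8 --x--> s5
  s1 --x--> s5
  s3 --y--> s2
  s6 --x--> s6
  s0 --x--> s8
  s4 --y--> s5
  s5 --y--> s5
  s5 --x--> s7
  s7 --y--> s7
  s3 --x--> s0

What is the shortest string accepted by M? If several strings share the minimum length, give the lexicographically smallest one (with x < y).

A breadth-first search from s0 reaches an accepting state first via the path s0 → s3 → s2 → s4 on input yyx.
No string of length < 3 is accepted (BFS exhausts all shorter strings without reaching an accepting state), and yyx is the lexicographically least accepting string of length 3.

yyx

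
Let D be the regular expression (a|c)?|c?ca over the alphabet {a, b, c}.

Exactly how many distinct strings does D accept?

The expression has no Kleene star, so L(D) is finite. Expanding the alternatives gives {ε, a, c, ca, cca}.
That is 1 of length 0, 2 of length 1, 1 of length 2, 1 of length 3: 5 strings in all.

5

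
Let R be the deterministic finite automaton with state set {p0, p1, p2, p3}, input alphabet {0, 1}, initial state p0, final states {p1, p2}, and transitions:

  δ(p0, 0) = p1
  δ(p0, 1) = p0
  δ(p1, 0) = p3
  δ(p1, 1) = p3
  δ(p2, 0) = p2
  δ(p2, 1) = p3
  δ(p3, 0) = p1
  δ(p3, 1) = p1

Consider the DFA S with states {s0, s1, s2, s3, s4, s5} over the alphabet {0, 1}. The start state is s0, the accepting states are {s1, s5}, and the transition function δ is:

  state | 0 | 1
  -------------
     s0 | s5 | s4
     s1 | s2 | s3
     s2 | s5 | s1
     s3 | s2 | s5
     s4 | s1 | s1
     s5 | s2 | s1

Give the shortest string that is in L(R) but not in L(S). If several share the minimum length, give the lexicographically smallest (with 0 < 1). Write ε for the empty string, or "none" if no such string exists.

010

The string 010 is accepted by R but not by S.
No shorter string lies in the difference, and 010 is the lexicographically first length-3 string in L(R) \ L(S).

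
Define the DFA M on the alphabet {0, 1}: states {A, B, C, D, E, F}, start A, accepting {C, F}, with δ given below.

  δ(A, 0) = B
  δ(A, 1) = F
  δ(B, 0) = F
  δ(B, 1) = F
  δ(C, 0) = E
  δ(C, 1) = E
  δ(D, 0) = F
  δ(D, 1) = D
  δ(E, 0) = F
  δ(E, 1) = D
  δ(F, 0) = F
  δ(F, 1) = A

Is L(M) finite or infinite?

State A is reachable from the start and can reach an accepting state, and it lies on the cycle A → B → F → A.
Traversing that cycle any number of times yields accepted strings of unbounded length, so the language is infinite.

infinite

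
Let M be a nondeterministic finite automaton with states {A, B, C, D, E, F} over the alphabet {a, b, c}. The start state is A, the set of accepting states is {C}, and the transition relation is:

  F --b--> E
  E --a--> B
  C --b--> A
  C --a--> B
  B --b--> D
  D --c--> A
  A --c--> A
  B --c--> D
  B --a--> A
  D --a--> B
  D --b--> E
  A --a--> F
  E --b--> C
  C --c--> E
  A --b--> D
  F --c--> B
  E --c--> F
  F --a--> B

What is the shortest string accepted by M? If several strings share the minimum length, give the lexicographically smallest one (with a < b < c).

abb

A breadth-first search from A reaches an accepting state first via the path A → F → E → C on input abb.
No string of length < 3 is accepted (BFS exhausts all shorter strings without reaching an accepting state), and abb is the lexicographically least accepting string of length 3.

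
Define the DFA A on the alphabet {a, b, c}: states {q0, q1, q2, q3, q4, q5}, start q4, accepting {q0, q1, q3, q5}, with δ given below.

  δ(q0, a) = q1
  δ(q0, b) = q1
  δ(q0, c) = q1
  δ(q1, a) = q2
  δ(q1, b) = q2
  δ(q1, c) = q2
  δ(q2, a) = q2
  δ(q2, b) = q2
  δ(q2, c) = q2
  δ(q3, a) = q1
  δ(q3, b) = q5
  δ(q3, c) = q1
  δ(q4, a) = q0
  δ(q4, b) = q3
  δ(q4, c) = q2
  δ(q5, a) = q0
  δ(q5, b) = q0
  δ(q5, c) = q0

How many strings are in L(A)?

20

The useful subgraph on states {q0, q1, q3, q4, q5} is acyclic, so L(A) is finite; the longest accepting path visits 5 useful states, giving maximum string length 4.
Counting accepting paths from q4 by length: 2 of length 1, 6 of length 2, 3 of length 3, 9 of length 4. Total 20.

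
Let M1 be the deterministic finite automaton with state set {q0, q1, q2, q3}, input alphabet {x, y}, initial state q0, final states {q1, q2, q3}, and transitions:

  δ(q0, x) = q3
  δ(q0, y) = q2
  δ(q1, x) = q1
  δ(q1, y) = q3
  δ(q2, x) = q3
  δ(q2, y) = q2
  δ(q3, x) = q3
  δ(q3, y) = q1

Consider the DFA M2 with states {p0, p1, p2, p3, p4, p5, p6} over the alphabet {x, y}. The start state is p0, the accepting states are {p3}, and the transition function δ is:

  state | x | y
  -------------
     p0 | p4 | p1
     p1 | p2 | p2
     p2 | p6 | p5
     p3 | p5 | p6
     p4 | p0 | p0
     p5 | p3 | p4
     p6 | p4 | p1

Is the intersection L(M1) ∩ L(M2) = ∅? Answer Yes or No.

The string yxyx is accepted by both M1 and M2.
Hence L(M1) ∩ L(M2) ≠ ∅.

No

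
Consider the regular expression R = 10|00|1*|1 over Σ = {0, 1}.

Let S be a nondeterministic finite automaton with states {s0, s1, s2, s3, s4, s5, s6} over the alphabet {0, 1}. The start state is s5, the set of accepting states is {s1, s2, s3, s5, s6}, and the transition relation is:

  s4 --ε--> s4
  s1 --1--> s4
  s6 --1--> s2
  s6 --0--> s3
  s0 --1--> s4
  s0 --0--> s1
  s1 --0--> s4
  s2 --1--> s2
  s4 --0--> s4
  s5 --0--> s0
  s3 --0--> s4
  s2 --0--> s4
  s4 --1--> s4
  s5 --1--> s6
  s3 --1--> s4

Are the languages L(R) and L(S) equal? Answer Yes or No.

Yes

Converting the expression R to a DFA (subset construction, then merging equivalent states) gives the minimal DFA with states {r0, r1, r2, r3, r4, r5}, start state r0, accepting states {r0, r2, r3, r5} and transitions r0: 0→r1, 1→r2; r1: 0→r3, 1→r4; r2: 0→r3, 1→r5; r3: 0→r4, 1→r4; r4: 0→r4, 1→r4; r5: 0→r4, 1→r5.
Exploring the product automaton R × S from the start pair (r0, s5), following both machines on each input symbol, reaches 7 state pairs: (r0, s5), (r1, s0), (r2, s6), (r3, s1), (r4, s4), (r3, s3), (r5, s2).
R accepts in {r0, r2, r3, r5} and S accepts in {s1, s2, s3, s5, s6}. In every reachable pair the two components are either both accepting — (r0, s5), (r2, s6), (r3, s1), (r3, s3), (r5, s2) — or both non-accepting, so no string is accepted by exactly one of the machines: L(R) \ L(S) and L(S) \ L(R) are both empty.
Hence every string is accepted by R iff it is accepted by S, and the two languages coincide.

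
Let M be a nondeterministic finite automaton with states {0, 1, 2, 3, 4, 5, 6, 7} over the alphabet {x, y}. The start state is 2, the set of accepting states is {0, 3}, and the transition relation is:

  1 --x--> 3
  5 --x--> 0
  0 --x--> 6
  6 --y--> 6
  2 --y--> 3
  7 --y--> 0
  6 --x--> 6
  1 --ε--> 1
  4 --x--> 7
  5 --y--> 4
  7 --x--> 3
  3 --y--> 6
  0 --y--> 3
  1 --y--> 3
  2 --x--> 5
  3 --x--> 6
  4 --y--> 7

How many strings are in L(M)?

9

The useful subgraph on states {0, 2, 3, 4, 5, 7} is acyclic, so L(M) is finite; the longest accepting path visits 6 useful states, giving maximum string length 5.
Counting accepting paths from 2 by length: 1 of length 1, 1 of length 2, 1 of length 3, 4 of length 4, 2 of length 5. Total 9.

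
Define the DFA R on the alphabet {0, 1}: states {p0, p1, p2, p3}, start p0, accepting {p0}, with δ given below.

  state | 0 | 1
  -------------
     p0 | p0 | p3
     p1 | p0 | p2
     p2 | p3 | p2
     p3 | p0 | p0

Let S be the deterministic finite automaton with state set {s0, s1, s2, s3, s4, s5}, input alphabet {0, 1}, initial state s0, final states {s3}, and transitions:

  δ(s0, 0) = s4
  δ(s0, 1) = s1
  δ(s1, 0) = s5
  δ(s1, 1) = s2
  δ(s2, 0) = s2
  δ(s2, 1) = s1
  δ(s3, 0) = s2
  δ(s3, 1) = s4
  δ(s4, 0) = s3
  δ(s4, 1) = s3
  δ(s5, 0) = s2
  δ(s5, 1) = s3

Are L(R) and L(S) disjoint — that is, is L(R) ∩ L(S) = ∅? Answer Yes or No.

The string 00 is accepted by both R and S.
Hence L(R) ∩ L(S) ≠ ∅.

No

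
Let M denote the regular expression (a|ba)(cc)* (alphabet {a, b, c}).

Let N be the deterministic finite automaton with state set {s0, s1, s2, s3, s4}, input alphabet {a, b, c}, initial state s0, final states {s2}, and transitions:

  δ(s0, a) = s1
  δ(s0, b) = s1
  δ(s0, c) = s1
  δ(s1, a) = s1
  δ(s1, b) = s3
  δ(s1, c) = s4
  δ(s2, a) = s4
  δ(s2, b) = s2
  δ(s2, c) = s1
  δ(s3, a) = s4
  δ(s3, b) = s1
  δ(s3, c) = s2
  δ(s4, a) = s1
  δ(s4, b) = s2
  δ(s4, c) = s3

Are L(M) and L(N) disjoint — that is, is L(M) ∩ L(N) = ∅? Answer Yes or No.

Converting the expression M to a DFA (subset construction, then merging equivalent states) gives the minimal DFA with states {m0, m1, m2, m3, m4}, start state m0, accepting states {m1} and transitions m0: a→m1, b→m2, c→m3; m1: a→m3, b→m3, c→m4; m2: a→m1, b→m3, c→m3; m3: a→m3, b→m3, c→m3; m4: a→m3, b→m3, c→m1.
Exploring the product automaton M × N from the start pair (m0, s0), following both machines on each input symbol, reaches 10 state pairs: (m0, s0), (m1, s1), (m2, s1), (m3, s1), (m3, s3), (m4, s4), (m3, s4), (m3, s2), (m1, s3), (m4, s2).
M accepts in {m1} and N accepts in {s2}; no reachable pair has both components accepting, so no string drives both machines to acceptance simultaneously and L(M) ∩ L(N) = ∅.
So no string is accepted by both, and the intersection is empty.

Yes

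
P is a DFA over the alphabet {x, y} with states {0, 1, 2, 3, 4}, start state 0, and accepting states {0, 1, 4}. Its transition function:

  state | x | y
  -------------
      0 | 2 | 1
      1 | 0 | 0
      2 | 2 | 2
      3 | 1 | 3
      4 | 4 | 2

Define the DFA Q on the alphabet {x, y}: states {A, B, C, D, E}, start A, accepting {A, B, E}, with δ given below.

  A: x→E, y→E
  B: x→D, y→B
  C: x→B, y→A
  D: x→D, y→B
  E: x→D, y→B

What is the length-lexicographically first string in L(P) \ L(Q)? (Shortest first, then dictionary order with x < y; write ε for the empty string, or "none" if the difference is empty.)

The string yx is accepted by P but not by Q.
No shorter string lies in the difference, and yx is the lexicographically first length-2 string in L(P) \ L(Q).

yx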